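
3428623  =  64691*53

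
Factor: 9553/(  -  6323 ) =-41^1*233^1*6323^(-1) 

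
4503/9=500 + 1/3 =500.33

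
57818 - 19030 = 38788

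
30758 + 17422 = 48180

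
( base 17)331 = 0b1110010111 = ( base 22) 1jh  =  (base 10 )919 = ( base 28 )14n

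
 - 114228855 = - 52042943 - 62185912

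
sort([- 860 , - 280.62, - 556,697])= [ - 860 ,-556, - 280.62 , 697 ]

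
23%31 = 23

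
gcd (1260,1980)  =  180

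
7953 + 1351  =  9304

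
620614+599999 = 1220613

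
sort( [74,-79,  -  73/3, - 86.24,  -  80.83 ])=[  -  86.24,-80.83,- 79,  -  73/3, 74]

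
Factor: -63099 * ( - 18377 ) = 3^4 * 17^1*19^1*23^1 * 41^1 * 47^1=1159570323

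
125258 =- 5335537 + 5460795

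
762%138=72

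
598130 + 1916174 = 2514304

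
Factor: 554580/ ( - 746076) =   -  3^2 * 5^1*13^1*787^( - 1)  =  - 585/787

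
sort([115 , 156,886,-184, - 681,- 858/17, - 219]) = [ - 681, - 219, - 184,  -  858/17,115,156, 886]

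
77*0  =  0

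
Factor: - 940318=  - 2^1*37^1*97^1*131^1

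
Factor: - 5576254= - 2^1*61^1*45707^1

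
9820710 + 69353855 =79174565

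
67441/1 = 67441  =  67441.00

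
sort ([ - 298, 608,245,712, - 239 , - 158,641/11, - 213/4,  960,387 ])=[ - 298, - 239,  -  158, - 213/4,  641/11, 245, 387, 608, 712,960 ]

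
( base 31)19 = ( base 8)50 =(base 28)1C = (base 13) 31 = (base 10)40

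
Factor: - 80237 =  - 19^1 * 41^1*103^1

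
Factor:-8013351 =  - 3^1 * 43^1*62119^1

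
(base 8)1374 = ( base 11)635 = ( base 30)pe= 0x2fc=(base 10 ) 764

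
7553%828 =101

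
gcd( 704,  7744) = 704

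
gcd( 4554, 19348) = 2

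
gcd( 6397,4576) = 1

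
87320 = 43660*2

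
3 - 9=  - 6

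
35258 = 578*61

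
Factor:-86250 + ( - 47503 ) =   -  59^1*2267^1 = - 133753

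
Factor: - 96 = -2^5*3^1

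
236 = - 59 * (-4) 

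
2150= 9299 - 7149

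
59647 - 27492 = 32155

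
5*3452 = 17260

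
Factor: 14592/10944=4/3 = 2^2*3^( - 1)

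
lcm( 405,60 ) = 1620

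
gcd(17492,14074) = 2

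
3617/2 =3617/2 = 1808.50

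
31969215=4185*7639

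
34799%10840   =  2279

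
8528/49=174+2/49=174.04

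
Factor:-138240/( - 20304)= 2^6*5^1*47^( - 1 ) = 320/47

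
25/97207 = 25/97207  =  0.00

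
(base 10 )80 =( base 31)2I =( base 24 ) 38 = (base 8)120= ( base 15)55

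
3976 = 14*284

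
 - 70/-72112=35/36056 =0.00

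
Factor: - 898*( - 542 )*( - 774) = -376718184 = - 2^3*3^2 * 43^1*271^1 * 449^1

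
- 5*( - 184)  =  920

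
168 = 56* 3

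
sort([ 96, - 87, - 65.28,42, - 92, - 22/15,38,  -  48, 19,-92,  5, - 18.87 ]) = [ - 92, - 92, - 87, - 65.28, - 48,  -  18.87, - 22/15,  5,19, 38, 42,96 ] 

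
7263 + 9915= 17178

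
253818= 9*28202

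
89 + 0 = 89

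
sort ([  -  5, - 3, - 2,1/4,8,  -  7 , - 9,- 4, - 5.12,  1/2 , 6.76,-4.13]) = [ - 9, - 7,-5.12, - 5, - 4.13,- 4,-3,-2 , 1/4,1/2,  6.76,8]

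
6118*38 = 232484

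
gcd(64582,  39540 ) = 1318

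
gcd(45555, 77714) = 1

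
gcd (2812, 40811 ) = 37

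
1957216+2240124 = 4197340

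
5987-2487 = 3500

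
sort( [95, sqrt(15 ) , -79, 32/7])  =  [ - 79 , sqrt( 15 ), 32/7,95 ] 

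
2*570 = 1140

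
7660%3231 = 1198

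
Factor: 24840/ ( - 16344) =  - 3^1*5^1*23^1*227^( - 1 ) = - 345/227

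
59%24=11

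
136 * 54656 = 7433216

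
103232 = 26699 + 76533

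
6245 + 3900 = 10145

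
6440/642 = 3220/321 = 10.03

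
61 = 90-29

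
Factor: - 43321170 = -2^1* 3^1*5^1*97^1*14887^1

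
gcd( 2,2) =2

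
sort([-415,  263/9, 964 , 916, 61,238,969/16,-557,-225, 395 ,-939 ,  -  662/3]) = [-939, - 557 , - 415 ,-225, -662/3, 263/9, 969/16,  61,238, 395, 916, 964] 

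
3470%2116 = 1354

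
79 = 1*79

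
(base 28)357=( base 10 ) 2499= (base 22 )53d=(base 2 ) 100111000011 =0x9C3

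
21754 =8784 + 12970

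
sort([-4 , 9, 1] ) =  [ - 4  ,  1,9]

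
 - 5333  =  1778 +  - 7111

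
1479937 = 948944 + 530993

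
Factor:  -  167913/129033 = -691/531 =- 3^( -2) *59^(  -  1 )*691^1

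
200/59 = 3+23/59=3.39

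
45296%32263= 13033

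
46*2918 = 134228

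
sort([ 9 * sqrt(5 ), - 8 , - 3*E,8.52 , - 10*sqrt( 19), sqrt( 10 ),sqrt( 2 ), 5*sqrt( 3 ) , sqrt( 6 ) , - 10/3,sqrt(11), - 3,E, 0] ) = [ -10*sqrt (19), - 3*E, - 8, - 10/3,-3 , 0, sqrt( 2 ),sqrt( 6), E, sqrt( 10),sqrt( 11),8.52,5 * sqrt (3), 9*sqrt( 5)] 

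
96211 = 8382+87829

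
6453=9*717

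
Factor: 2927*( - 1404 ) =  - 2^2*3^3*13^1*  2927^1=- 4109508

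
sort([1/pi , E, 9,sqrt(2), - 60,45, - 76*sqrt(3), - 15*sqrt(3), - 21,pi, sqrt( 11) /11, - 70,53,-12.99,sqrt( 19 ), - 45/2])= [ - 76*sqrt( 3),- 70, - 60, - 15 * sqrt(3), - 45/2, - 21,-12.99,sqrt(11)/11, 1/pi,  sqrt( 2), E, pi,  sqrt( 19 ), 9, 45 , 53]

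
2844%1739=1105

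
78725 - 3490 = 75235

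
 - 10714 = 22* ( - 487)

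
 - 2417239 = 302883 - 2720122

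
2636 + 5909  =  8545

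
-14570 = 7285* (  -  2 ) 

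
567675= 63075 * 9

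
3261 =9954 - 6693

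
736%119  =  22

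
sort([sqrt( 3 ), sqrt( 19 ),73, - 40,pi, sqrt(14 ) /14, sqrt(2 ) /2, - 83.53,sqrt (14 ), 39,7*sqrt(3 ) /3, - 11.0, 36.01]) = [ - 83.53,-40, - 11.0,  sqrt( 14 ) /14, sqrt(2 ) /2,sqrt( 3 ) , pi,sqrt( 14 ),7*sqrt(3 ) /3, sqrt( 19 ), 36.01,39,73] 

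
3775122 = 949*3978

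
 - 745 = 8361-9106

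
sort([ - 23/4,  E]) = [ - 23/4, E] 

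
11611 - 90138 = -78527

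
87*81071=7053177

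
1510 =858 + 652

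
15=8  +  7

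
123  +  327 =450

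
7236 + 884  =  8120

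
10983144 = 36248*303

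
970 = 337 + 633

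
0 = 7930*0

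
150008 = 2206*68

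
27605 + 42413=70018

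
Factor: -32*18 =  - 2^6*3^2=- 576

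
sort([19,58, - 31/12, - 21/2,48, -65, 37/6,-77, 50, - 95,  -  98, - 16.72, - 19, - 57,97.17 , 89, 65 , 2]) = [ - 98, - 95,-77 , - 65, - 57, - 19 , - 16.72 ,-21/2, - 31/12,2, 37/6, 19 , 48,50, 58 , 65 , 89,97.17]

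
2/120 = 1/60 =0.02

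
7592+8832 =16424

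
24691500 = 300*82305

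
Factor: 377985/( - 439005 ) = -223/259= -7^( -1 )*37^(- 1)*223^1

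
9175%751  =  163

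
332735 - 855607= - 522872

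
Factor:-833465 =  - 5^1*166693^1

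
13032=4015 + 9017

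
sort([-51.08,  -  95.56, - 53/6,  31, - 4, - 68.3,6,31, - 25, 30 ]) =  [  -  95.56, - 68.3,-51.08,-25,-53/6,-4,6, 30, 31, 31]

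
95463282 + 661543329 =757006611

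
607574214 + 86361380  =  693935594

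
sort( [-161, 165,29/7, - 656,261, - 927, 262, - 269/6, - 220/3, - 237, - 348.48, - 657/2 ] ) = [ - 927, - 656, - 348.48, - 657/2, - 237,-161,-220/3, - 269/6, 29/7, 165  ,  261, 262 ]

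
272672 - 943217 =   -  670545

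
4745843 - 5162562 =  - 416719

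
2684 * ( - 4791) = -12859044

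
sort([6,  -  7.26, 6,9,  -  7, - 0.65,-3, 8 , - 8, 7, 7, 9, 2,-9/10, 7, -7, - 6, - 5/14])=[-8, - 7.26,-7,- 7,-6,-3,-9/10,-0.65, - 5/14,  2,6,6, 7,7, 7, 8, 9,9]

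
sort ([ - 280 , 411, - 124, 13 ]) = [ - 280 , - 124, 13,  411 ] 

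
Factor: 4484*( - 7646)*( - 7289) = 249900915896 = 2^3 * 19^1*37^1*59^1*197^1*3823^1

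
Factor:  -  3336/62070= -556/10345 = -  2^2*5^( - 1 )*139^1*2069^( - 1) 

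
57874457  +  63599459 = 121473916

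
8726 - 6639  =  2087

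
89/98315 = 89/98315 = 0.00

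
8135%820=755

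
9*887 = 7983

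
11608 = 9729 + 1879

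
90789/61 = 1488 + 21/61 = 1488.34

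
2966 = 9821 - 6855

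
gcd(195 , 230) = 5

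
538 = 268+270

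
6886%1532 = 758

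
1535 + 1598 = 3133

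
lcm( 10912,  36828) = 294624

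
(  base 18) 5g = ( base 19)5b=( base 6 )254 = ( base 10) 106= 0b1101010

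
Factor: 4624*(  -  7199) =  - 2^4 * 17^2*23^1*313^1 = -  33288176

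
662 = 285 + 377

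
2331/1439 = 1 + 892/1439=   1.62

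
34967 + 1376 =36343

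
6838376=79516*86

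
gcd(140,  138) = 2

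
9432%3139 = 15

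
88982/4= 44491/2 = 22245.50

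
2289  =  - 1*( -2289 )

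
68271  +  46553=114824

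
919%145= 49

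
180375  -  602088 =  - 421713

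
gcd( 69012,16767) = 243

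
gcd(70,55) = 5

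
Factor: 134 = 2^1 * 67^1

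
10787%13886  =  10787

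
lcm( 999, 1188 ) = 43956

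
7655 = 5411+2244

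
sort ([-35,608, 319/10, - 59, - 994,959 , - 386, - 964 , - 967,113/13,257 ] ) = [ - 994, - 967, - 964, - 386,  -  59 ,  -  35, 113/13,319/10,257,608, 959]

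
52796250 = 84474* 625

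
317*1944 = 616248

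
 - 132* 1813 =  -  239316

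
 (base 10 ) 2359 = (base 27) 36A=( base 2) 100100110111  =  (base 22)4J5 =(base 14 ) C07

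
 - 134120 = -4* 33530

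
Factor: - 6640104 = -2^3 * 3^1*276671^1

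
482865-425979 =56886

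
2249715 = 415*5421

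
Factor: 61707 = 3^1*67^1*307^1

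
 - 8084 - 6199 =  - 14283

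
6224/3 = 6224/3 = 2074.67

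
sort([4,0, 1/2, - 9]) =[  -  9,0,  1/2, 4]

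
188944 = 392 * 482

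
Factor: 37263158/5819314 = 18631579/2909657  =  29^(- 1)*100333^( - 1 )*18631579^1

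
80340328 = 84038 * 956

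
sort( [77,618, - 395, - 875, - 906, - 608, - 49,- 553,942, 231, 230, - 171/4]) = [ - 906,  -  875, - 608, - 553, - 395, - 49, - 171/4,  77,230, 231,618, 942 ] 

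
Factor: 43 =43^1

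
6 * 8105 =48630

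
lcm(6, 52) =156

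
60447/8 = 60447/8 = 7555.88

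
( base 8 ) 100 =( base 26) 2C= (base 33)1V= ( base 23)2i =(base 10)64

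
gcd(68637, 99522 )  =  3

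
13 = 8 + 5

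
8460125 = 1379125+7081000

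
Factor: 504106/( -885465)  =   - 2^1*3^( - 3 )*5^( - 1 )*7^(- 1 )*269^1 = -538/945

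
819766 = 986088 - 166322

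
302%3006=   302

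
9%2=1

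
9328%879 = 538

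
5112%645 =597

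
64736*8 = 517888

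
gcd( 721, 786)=1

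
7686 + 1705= 9391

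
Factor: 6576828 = 2^2*3^1*548069^1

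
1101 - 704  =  397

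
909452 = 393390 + 516062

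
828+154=982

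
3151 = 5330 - 2179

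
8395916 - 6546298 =1849618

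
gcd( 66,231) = 33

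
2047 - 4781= - 2734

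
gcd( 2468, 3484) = 4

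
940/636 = 1  +  76/159 = 1.48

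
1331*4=5324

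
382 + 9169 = 9551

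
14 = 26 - 12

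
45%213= 45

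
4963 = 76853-71890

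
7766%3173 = 1420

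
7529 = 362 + 7167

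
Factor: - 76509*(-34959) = 3^3*43^1  *  271^1*8501^1 = 2674678131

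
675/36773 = 675/36773 =0.02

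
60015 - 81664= - 21649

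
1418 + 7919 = 9337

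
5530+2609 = 8139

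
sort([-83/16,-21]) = [ - 21,- 83/16]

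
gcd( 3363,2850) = 57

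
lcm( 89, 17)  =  1513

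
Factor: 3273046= 2^1*7^1*389^1*601^1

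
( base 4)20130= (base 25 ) lf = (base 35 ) ff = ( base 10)540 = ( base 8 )1034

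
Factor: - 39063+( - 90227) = -2^1*5^1*7^1*1847^1= - 129290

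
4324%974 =428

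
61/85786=61/85786 = 0.00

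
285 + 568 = 853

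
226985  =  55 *4127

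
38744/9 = 4304 + 8/9 = 4304.89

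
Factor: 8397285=3^1*5^1*13^1*43063^1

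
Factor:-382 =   -  2^1* 191^1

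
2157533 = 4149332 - 1991799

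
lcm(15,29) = 435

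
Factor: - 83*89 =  - 83^1*89^1=- 7387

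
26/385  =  26/385 = 0.07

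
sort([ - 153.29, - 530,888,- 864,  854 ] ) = [  -  864 , - 530 ,  -  153.29,854 , 888 ]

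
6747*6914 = 46648758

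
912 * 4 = 3648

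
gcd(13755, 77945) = 4585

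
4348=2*2174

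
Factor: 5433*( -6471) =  - 35156943= - 3^3*719^1*1811^1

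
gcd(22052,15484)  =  4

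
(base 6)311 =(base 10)115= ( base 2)1110011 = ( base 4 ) 1303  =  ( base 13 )8b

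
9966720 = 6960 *1432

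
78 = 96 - 18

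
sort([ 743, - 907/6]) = [ - 907/6,  743]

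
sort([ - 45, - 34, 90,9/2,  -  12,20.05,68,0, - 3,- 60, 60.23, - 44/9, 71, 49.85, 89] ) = [ - 60, - 45, - 34,-12,-44/9,-3, 0, 9/2, 20.05,49.85,  60.23,  68, 71,89,  90] 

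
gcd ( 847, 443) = 1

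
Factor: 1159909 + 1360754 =2520663 = 3^1 * 137^1 * 6133^1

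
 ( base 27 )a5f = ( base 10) 7440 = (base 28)9DK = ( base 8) 16420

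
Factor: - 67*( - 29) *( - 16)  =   - 31088 = -  2^4*29^1*67^1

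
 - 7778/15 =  - 7778/15  =  - 518.53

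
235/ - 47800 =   -  47/9560 = -0.00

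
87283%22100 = 20983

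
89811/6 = 14968 + 1/2 = 14968.50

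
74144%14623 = 1029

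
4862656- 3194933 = 1667723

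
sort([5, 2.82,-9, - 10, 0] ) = [ - 10, - 9,  0,  2.82,5]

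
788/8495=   788/8495= 0.09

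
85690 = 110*779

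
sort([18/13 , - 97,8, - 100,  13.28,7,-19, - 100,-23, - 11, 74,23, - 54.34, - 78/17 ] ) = [ - 100, - 100,  -  97, - 54.34,-23, - 19, - 11 , - 78/17,  18/13,7,8,13.28,  23,74 ] 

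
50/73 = 50/73 = 0.68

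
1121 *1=1121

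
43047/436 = 43047/436 = 98.73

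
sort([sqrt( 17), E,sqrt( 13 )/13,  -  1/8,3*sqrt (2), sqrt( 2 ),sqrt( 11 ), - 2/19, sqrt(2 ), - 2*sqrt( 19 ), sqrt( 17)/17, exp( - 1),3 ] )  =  [ - 2*sqrt( 19), - 1/8, - 2/19, sqrt ( 17) /17, sqrt( 13) /13,exp(  -  1),  sqrt(2),sqrt(2 ) , E, 3,sqrt( 11 ),sqrt (17),  3*sqrt(2 )]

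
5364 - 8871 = -3507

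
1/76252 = 1/76252 = 0.00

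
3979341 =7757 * 513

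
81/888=27/296=0.09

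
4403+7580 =11983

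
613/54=11 + 19/54 = 11.35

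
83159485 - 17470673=65688812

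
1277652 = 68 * 18789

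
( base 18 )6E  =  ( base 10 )122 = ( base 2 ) 1111010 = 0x7a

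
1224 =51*24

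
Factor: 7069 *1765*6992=2^4  *5^1 * 19^1 * 23^1*353^1*7069^1 = 87237680720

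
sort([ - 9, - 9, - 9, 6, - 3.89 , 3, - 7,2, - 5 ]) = [ - 9, -9, - 9, - 7, - 5, - 3.89, 2,3, 6]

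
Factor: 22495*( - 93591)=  - 3^2*5^1*11^1*409^1*10399^1  =  - 2105329545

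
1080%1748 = 1080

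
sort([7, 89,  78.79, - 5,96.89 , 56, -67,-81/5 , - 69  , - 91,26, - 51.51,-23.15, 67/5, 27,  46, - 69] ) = [ - 91, - 69, - 69, - 67 ,-51.51, - 23.15, - 81/5,-5, 7,67/5, 26, 27,46, 56 , 78.79, 89 , 96.89]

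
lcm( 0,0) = 0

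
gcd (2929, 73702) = 1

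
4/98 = 2/49= 0.04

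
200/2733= 200/2733  =  0.07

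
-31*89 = -2759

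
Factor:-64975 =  - 5^2  *23^1*113^1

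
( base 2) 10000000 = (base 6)332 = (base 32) 40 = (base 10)128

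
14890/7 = 2127 + 1/7 = 2127.14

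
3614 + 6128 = 9742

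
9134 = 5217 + 3917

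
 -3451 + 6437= 2986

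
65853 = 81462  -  15609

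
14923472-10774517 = 4148955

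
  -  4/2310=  - 1 + 1153/1155=   -0.00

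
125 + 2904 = 3029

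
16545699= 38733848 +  - 22188149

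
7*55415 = 387905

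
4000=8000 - 4000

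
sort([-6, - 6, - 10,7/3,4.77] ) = [ -10, - 6, - 6, 7/3, 4.77 ] 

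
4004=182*22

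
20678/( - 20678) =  - 1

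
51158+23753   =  74911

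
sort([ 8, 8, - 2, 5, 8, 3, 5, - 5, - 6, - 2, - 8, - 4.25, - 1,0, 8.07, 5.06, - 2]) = [-8 , - 6, - 5, - 4.25, - 2, - 2 , - 2, - 1, 0, 3, 5, 5, 5.06, 8,8,8, 8.07]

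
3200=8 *400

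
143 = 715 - 572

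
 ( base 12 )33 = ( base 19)21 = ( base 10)39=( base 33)16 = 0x27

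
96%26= 18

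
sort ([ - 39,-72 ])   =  [ - 72,  -  39 ]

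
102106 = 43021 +59085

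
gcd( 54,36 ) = 18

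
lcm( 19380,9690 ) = 19380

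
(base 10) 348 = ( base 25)DN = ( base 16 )15c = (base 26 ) da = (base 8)534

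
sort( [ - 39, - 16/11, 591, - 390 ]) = [ - 390, - 39, - 16/11, 591 ]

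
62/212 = 31/106=0.29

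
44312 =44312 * 1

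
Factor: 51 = 3^1 * 17^1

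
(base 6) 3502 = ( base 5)11310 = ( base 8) 1476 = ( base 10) 830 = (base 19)25D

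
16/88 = 2/11 = 0.18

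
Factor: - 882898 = - 2^1 * 441449^1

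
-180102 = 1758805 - 1938907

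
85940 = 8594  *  10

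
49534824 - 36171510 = 13363314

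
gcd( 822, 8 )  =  2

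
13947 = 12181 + 1766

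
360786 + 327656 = 688442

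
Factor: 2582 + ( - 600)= 2^1 * 991^1 = 1982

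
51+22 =73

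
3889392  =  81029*48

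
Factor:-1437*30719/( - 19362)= 14714401/6454 = 2^( - 1)*7^(  -  1)*  13^1*17^1*139^1*461^ (-1) * 479^1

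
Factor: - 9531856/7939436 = - 2^2 * 595741^1 * 1984859^(-1 )  =  - 2382964/1984859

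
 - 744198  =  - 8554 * 87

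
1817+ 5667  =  7484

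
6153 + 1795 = 7948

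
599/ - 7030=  - 1 + 6431/7030 = - 0.09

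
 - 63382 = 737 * ( - 86 )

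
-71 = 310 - 381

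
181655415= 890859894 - 709204479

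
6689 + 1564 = 8253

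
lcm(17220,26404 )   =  396060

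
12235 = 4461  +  7774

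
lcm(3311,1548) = 119196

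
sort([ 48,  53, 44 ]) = [44,48, 53 ] 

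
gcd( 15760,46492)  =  788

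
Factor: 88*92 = 2^5 * 11^1 * 23^1 = 8096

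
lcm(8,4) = 8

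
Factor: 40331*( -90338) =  -3643421878 = -  2^1*17^1*31^1*1301^1 *2657^1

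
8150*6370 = 51915500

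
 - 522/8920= - 261/4460=- 0.06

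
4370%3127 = 1243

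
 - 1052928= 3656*( - 288)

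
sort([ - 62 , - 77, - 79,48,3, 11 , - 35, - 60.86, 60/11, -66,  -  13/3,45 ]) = [ - 79, - 77, - 66, - 62,-60.86, - 35, - 13/3,  3,  60/11, 11,45, 48] 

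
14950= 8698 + 6252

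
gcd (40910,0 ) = 40910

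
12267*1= 12267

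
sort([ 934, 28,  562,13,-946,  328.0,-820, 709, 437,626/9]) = [ - 946, - 820,13,28,626/9, 328.0, 437, 562, 709,  934 ] 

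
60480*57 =3447360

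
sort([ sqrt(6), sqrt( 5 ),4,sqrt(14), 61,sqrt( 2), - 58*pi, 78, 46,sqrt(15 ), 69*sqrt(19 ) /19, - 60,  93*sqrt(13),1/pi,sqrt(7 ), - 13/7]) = [ - 58*pi, - 60, - 13/7,1/pi,  sqrt( 2), sqrt( 5) , sqrt (6), sqrt (7), sqrt( 14 ),sqrt(15),  4, 69*sqrt(19)/19,46 , 61 , 78,  93*sqrt( 13) ] 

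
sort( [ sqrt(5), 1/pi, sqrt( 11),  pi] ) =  [ 1/pi, sqrt(5), pi, sqrt(11)]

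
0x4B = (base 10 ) 75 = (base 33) 29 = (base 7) 135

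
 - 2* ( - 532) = 1064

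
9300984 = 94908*98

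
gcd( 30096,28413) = 99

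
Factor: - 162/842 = - 3^4*421^( - 1 )= - 81/421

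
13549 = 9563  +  3986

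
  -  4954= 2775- 7729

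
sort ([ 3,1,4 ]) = [ 1,3, 4]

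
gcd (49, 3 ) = 1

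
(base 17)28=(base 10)42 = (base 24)1I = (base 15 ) 2c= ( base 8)52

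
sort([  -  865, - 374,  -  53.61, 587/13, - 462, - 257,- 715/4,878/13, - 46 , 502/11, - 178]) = [  -  865, - 462, - 374, - 257, - 715/4, - 178,  -  53.61, - 46,587/13, 502/11,  878/13] 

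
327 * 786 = 257022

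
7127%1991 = 1154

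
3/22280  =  3/22280 = 0.00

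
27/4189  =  27/4189 = 0.01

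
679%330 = 19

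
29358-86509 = -57151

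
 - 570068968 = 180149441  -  750218409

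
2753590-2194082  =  559508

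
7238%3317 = 604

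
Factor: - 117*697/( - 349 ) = 3^2*13^1*17^1*41^1*349^(-1 ) = 81549/349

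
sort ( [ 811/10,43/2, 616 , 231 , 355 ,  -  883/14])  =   [ - 883/14,43/2,811/10, 231, 355,  616 ]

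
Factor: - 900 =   -  2^2 * 3^2*5^2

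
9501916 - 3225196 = 6276720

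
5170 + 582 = 5752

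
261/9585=29/1065 = 0.03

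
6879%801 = 471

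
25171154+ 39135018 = 64306172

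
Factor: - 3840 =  - 2^8*3^1* 5^1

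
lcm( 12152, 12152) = 12152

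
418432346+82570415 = 501002761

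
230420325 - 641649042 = -411228717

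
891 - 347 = 544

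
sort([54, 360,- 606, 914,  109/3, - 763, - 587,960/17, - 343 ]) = [  -  763, - 606, - 587, - 343,109/3 , 54,960/17,360, 914 ] 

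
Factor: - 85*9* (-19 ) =14535 = 3^2*5^1*17^1* 19^1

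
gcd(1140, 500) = 20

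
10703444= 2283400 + 8420044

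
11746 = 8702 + 3044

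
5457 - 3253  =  2204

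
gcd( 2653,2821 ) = 7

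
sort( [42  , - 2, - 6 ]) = [ - 6,- 2, 42]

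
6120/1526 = 4+8/763 = 4.01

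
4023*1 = 4023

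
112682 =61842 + 50840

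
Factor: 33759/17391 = 33/17  =  3^1*11^1*17^(  -  1 ) 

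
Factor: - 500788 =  - 2^2*125197^1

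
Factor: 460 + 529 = 23^1  *  43^1  =  989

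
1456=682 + 774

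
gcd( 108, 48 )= 12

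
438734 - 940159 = -501425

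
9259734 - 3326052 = 5933682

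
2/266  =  1/133 = 0.01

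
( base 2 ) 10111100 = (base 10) 188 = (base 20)98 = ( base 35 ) 5D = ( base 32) 5S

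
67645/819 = 67645/819 = 82.59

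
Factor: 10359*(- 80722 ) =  - 2^1*3^2*1151^1*40361^1 = -836199198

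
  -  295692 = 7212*( - 41) 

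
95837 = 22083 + 73754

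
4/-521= - 1 + 517/521  =  - 0.01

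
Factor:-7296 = -2^7*3^1*19^1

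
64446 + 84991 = 149437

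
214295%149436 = 64859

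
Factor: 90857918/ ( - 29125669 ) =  - 2^1  *29125669^( - 1)*45428959^1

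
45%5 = 0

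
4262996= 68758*62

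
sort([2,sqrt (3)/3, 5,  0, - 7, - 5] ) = [ - 7,  -  5, 0, sqrt(3)/3,2,5 ]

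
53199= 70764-17565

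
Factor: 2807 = 7^1 *401^1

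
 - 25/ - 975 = 1/39 = 0.03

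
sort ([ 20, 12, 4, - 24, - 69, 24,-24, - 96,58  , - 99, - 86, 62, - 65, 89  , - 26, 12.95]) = [ - 99, - 96, - 86, - 69,-65, - 26, - 24, - 24, 4,12, 12.95, 20 , 24, 58 , 62,89]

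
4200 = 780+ 3420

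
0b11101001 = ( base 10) 233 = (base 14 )129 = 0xe9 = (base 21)B2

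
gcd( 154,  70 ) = 14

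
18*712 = 12816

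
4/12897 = 4/12897= 0.00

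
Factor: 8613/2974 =2^(-1)*3^3*11^1 * 29^1*1487^(  -  1)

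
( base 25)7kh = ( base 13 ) 22c4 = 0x131c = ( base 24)8bk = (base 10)4892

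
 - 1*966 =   -  966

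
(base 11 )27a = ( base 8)511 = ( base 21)fe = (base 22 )el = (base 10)329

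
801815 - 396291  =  405524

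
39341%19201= 939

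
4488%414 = 348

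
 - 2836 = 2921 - 5757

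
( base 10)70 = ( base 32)26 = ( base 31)28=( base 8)106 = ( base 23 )31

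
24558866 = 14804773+9754093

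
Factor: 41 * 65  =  2665 =5^1*13^1*41^1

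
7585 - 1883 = 5702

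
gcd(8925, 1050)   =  525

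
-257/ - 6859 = 257/6859 = 0.04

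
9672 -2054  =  7618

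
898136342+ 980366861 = 1878503203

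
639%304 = 31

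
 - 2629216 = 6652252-9281468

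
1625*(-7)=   -11375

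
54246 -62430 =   -  8184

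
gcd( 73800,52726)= 82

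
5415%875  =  165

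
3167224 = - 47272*( - 67) 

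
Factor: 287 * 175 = 50225 = 5^2*7^2*41^1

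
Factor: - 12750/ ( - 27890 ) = 1275/2789 = 3^1*5^2 * 17^1*2789^( - 1 )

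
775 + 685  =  1460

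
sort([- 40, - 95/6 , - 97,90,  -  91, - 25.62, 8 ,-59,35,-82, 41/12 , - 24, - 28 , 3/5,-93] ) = [  -  97,-93 ,-91 ,-82 , - 59,  -  40 ,-28, -25.62, - 24, - 95/6 , 3/5 , 41/12,8,35, 90]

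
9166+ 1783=10949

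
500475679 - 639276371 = - 138800692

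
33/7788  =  1/236 = 0.00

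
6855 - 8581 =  - 1726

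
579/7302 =193/2434 = 0.08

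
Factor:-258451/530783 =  - 391/803 = - 11^(  -  1)*17^1*23^1 * 73^( - 1 ) 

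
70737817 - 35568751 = 35169066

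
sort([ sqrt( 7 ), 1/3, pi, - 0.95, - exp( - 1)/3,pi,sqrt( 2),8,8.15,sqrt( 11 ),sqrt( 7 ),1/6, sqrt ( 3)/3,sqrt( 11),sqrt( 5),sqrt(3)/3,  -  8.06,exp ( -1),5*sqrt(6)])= [ - 8.06, - 0.95, - exp( - 1) /3,1/6, 1/3,exp( - 1 ),sqrt(3 ) /3, sqrt( 3)/3, sqrt( 2 ), sqrt(5),sqrt( 7 ), sqrt( 7 ),pi, pi, sqrt( 11), sqrt( 11), 8,8.15, 5*sqrt( 6)] 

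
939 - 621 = 318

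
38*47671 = 1811498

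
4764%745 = 294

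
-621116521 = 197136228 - 818252749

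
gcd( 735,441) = 147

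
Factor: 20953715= 5^1*89^1*47087^1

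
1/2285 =1/2285= 0.00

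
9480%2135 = 940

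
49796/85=585  +  71/85 = 585.84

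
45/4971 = 15/1657 = 0.01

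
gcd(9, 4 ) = 1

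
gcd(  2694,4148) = 2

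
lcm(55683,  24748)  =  222732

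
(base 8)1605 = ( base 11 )74A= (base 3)1020101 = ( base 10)901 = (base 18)2e1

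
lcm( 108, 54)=108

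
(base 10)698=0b1010111010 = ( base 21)1C5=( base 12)4A2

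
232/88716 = 58/22179 = 0.00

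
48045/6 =8007 + 1/2 = 8007.50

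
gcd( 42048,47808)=576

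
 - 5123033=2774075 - 7897108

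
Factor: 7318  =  2^1*3659^1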